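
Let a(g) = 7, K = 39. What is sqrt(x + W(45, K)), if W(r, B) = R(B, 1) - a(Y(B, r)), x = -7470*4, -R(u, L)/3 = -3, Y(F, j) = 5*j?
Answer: I*sqrt(29878) ≈ 172.85*I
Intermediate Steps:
R(u, L) = 9 (R(u, L) = -3*(-3) = 9)
x = -29880
W(r, B) = 2 (W(r, B) = 9 - 1*7 = 9 - 7 = 2)
sqrt(x + W(45, K)) = sqrt(-29880 + 2) = sqrt(-29878) = I*sqrt(29878)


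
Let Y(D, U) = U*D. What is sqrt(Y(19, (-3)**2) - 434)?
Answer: I*sqrt(263) ≈ 16.217*I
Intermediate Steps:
Y(D, U) = D*U
sqrt(Y(19, (-3)**2) - 434) = sqrt(19*(-3)**2 - 434) = sqrt(19*9 - 434) = sqrt(171 - 434) = sqrt(-263) = I*sqrt(263)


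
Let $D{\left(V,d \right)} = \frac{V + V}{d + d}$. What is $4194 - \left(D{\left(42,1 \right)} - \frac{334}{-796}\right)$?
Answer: $\frac{1652329}{398} \approx 4151.6$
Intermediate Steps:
$D{\left(V,d \right)} = \frac{V}{d}$ ($D{\left(V,d \right)} = \frac{2 V}{2 d} = 2 V \frac{1}{2 d} = \frac{V}{d}$)
$4194 - \left(D{\left(42,1 \right)} - \frac{334}{-796}\right) = 4194 - \left(\frac{42}{1} - \frac{334}{-796}\right) = 4194 - \left(42 \cdot 1 - - \frac{167}{398}\right) = 4194 - \left(42 + \frac{167}{398}\right) = 4194 - \frac{16883}{398} = \frac{1652329}{398}$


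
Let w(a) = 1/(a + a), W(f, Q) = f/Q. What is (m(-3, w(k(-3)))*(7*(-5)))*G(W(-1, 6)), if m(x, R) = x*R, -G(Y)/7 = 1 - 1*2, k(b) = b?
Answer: -245/2 ≈ -122.50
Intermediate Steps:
G(Y) = 7 (G(Y) = -7*(1 - 1*2) = -7*(1 - 2) = -7*(-1) = 7)
w(a) = 1/(2*a)
m(x, R) = R*x
(m(-3, w(k(-3)))*(7*(-5)))*G(W(-1, 6)) = ((((1/2)/(-3))*(-3))*(7*(-5)))*7 = ((((1/2)*(-1/3))*(-3))*(-35))*7 = (-1/6*(-3)*(-35))*7 = ((1/2)*(-35))*7 = -35/2*7 = -245/2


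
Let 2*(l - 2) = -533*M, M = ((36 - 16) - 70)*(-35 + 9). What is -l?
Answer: 346448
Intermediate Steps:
M = 1300 (M = (20 - 70)*(-26) = -50*(-26) = 1300)
l = -346448 (l = 2 + (-533*1300)/2 = 2 + (½)*(-692900) = 2 - 346450 = -346448)
-l = -1*(-346448) = 346448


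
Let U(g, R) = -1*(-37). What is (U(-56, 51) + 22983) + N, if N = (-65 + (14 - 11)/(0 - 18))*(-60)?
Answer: 26930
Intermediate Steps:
U(g, R) = 37
N = 3910 (N = (-65 + 3/(-18))*(-60) = (-65 + 3*(-1/18))*(-60) = (-65 - ⅙)*(-60) = -391/6*(-60) = 3910)
(U(-56, 51) + 22983) + N = (37 + 22983) + 3910 = 23020 + 3910 = 26930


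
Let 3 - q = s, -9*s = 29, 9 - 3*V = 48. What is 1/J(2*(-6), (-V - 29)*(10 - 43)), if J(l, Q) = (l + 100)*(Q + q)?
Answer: 9/423104 ≈ 2.1271e-5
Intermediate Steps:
V = -13 (V = 3 - ⅓*48 = 3 - 16 = -13)
s = -29/9 (s = -⅑*29 = -29/9 ≈ -3.2222)
q = 56/9 (q = 3 - 1*(-29/9) = 3 + 29/9 = 56/9 ≈ 6.2222)
J(l, Q) = (100 + l)*(56/9 + Q) (J(l, Q) = (l + 100)*(Q + 56/9) = (100 + l)*(56/9 + Q))
1/J(2*(-6), (-V - 29)*(10 - 43)) = 1/(5600/9 + 100*((-1*(-13) - 29)*(10 - 43)) + 56*(2*(-6))/9 + ((-1*(-13) - 29)*(10 - 43))*(2*(-6))) = 1/(5600/9 + 100*((13 - 29)*(-33)) + (56/9)*(-12) + ((13 - 29)*(-33))*(-12)) = 1/(5600/9 + 100*(-16*(-33)) - 224/3 - 16*(-33)*(-12)) = 1/(5600/9 + 100*528 - 224/3 + 528*(-12)) = 1/(5600/9 + 52800 - 224/3 - 6336) = 1/(423104/9) = 9/423104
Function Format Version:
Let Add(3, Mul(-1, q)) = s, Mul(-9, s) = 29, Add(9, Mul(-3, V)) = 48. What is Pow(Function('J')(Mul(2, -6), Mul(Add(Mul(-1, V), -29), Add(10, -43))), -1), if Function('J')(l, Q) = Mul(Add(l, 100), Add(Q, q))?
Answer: Rational(9, 423104) ≈ 2.1271e-5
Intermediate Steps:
V = -13 (V = Add(3, Mul(Rational(-1, 3), 48)) = Add(3, -16) = -13)
s = Rational(-29, 9) (s = Mul(Rational(-1, 9), 29) = Rational(-29, 9) ≈ -3.2222)
q = Rational(56, 9) (q = Add(3, Mul(-1, Rational(-29, 9))) = Add(3, Rational(29, 9)) = Rational(56, 9) ≈ 6.2222)
Function('J')(l, Q) = Mul(Add(100, l), Add(Rational(56, 9), Q)) (Function('J')(l, Q) = Mul(Add(l, 100), Add(Q, Rational(56, 9))) = Mul(Add(100, l), Add(Rational(56, 9), Q)))
Pow(Function('J')(Mul(2, -6), Mul(Add(Mul(-1, V), -29), Add(10, -43))), -1) = Pow(Add(Rational(5600, 9), Mul(100, Mul(Add(Mul(-1, -13), -29), Add(10, -43))), Mul(Rational(56, 9), Mul(2, -6)), Mul(Mul(Add(Mul(-1, -13), -29), Add(10, -43)), Mul(2, -6))), -1) = Pow(Add(Rational(5600, 9), Mul(100, Mul(Add(13, -29), -33)), Mul(Rational(56, 9), -12), Mul(Mul(Add(13, -29), -33), -12)), -1) = Pow(Add(Rational(5600, 9), Mul(100, Mul(-16, -33)), Rational(-224, 3), Mul(Mul(-16, -33), -12)), -1) = Pow(Add(Rational(5600, 9), Mul(100, 528), Rational(-224, 3), Mul(528, -12)), -1) = Pow(Add(Rational(5600, 9), 52800, Rational(-224, 3), -6336), -1) = Pow(Rational(423104, 9), -1) = Rational(9, 423104)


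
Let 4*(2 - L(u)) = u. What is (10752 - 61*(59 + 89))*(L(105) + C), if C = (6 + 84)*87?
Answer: 13457113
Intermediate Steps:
L(u) = 2 - u/4
C = 7830 (C = 90*87 = 7830)
(10752 - 61*(59 + 89))*(L(105) + C) = (10752 - 61*(59 + 89))*((2 - 1/4*105) + 7830) = (10752 - 61*148)*((2 - 105/4) + 7830) = (10752 - 9028)*(-97/4 + 7830) = 1724*(31223/4) = 13457113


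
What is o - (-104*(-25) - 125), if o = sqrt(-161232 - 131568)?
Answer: -2475 + 40*I*sqrt(183) ≈ -2475.0 + 541.11*I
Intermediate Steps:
o = 40*I*sqrt(183) (o = sqrt(-292800) = 40*I*sqrt(183) ≈ 541.11*I)
o - (-104*(-25) - 125) = 40*I*sqrt(183) - (-104*(-25) - 125) = 40*I*sqrt(183) - (2600 - 125) = 40*I*sqrt(183) - 1*2475 = 40*I*sqrt(183) - 2475 = -2475 + 40*I*sqrt(183)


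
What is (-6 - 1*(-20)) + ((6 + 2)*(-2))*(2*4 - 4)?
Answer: -50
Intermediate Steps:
(-6 - 1*(-20)) + ((6 + 2)*(-2))*(2*4 - 4) = (-6 + 20) + (8*(-2))*(8 - 4) = 14 - 16*4 = 14 - 64 = -50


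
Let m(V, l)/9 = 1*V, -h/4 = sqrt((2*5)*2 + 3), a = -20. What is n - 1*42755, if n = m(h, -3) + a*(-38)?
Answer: -41995 - 36*sqrt(23) ≈ -42168.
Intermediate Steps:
h = -4*sqrt(23) (h = -4*sqrt((2*5)*2 + 3) = -4*sqrt(10*2 + 3) = -4*sqrt(20 + 3) = -4*sqrt(23) ≈ -19.183)
m(V, l) = 9*V (m(V, l) = 9*(1*V) = 9*V)
n = 760 - 36*sqrt(23) (n = 9*(-4*sqrt(23)) - 20*(-38) = -36*sqrt(23) + 760 = 760 - 36*sqrt(23) ≈ 587.35)
n - 1*42755 = (760 - 36*sqrt(23)) - 1*42755 = (760 - 36*sqrt(23)) - 42755 = -41995 - 36*sqrt(23)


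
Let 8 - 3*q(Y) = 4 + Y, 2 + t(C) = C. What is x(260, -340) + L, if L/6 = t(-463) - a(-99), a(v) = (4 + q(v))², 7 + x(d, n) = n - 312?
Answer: -36797/3 ≈ -12266.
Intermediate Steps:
x(d, n) = -319 + n (x(d, n) = -7 + (n - 312) = -7 + (-312 + n) = -319 + n)
t(C) = -2 + C
q(Y) = 4/3 - Y/3 (q(Y) = 8/3 - (4 + Y)/3 = 8/3 + (-4/3 - Y/3) = 4/3 - Y/3)
a(v) = (16/3 - v/3)² (a(v) = (4 + (4/3 - v/3))² = (16/3 - v/3)²)
L = -34820/3 (L = 6*((-2 - 463) - (-16 - 99)²/9) = 6*(-465 - (-115)²/9) = 6*(-465 - 13225/9) = 6*(-17410/9) = -34820/3 ≈ -11607.)
x(260, -340) + L = (-319 - 340) - 34820/3 = -659 - 34820/3 = -36797/3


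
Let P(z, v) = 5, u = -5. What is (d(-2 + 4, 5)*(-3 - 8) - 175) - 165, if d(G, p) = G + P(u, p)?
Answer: -417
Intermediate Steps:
d(G, p) = 5 + G (d(G, p) = G + 5 = 5 + G)
(d(-2 + 4, 5)*(-3 - 8) - 175) - 165 = ((5 + (-2 + 4))*(-3 - 8) - 175) - 165 = ((5 + 2)*(-11) - 175) - 165 = (7*(-11) - 175) - 165 = (-77 - 175) - 165 = -252 - 165 = -417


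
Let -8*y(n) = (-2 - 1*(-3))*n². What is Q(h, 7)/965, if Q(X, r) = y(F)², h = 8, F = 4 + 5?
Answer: 6561/61760 ≈ 0.10623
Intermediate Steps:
F = 9
y(n) = -n²/8 (y(n) = -(-2 - 1*(-3))*n²/8 = -(-2 + 3)*n²/8 = -n²/8)
Q(X, r) = 6561/64 (Q(X, r) = (-⅛*9²)² = (-⅛*81)² = (-81/8)² = 6561/64)
Q(h, 7)/965 = (6561/64)/965 = (6561/64)*(1/965) = 6561/61760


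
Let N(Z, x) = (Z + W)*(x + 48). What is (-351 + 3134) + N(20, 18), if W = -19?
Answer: 2849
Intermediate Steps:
N(Z, x) = (-19 + Z)*(48 + x) (N(Z, x) = (Z - 19)*(x + 48) = (-19 + Z)*(48 + x))
(-351 + 3134) + N(20, 18) = (-351 + 3134) + (-912 - 19*18 + 48*20 + 20*18) = 2783 + (-912 - 342 + 960 + 360) = 2783 + 66 = 2849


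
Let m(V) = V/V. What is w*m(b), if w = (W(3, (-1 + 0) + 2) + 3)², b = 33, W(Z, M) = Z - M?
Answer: 25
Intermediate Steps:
m(V) = 1
w = 25 (w = ((3 - ((-1 + 0) + 2)) + 3)² = ((3 - (-1 + 2)) + 3)² = ((3 - 1*1) + 3)² = ((3 - 1) + 3)² = (2 + 3)² = 5² = 25)
w*m(b) = 25*1 = 25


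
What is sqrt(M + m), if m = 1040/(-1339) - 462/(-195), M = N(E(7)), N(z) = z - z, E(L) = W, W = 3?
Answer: sqrt(71382090)/6695 ≈ 1.2620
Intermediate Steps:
E(L) = 3
N(z) = 0
M = 0
m = 10662/6695 (m = 1040*(-1/1339) - 462*(-1/195) = -80/103 + 154/65 = 10662/6695 ≈ 1.5925)
sqrt(M + m) = sqrt(0 + 10662/6695) = sqrt(10662/6695) = sqrt(71382090)/6695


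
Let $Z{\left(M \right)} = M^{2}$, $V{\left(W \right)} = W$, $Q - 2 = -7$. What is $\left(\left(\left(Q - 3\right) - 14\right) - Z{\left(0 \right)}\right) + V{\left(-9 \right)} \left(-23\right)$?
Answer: $185$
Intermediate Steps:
$Q = -5$ ($Q = 2 - 7 = -5$)
$\left(\left(\left(Q - 3\right) - 14\right) - Z{\left(0 \right)}\right) + V{\left(-9 \right)} \left(-23\right) = \left(\left(\left(-5 - 3\right) - 14\right) - 0^{2}\right) - -207 = \left(\left(-8 - 14\right) - 0\right) + 207 = \left(-22 + 0\right) + 207 = -22 + 207 = 185$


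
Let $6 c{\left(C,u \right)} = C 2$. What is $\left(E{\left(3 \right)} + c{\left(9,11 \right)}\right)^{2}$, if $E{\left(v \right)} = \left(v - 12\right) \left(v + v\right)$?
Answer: $2601$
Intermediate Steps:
$E{\left(v \right)} = 2 v \left(-12 + v\right)$ ($E{\left(v \right)} = \left(-12 + v\right) 2 v = 2 v \left(-12 + v\right)$)
$c{\left(C,u \right)} = \frac{C}{3}$ ($c{\left(C,u \right)} = \frac{C 2}{6} = \frac{2 C}{6} = \frac{C}{3}$)
$\left(E{\left(3 \right)} + c{\left(9,11 \right)}\right)^{2} = \left(2 \cdot 3 \left(-12 + 3\right) + \frac{1}{3} \cdot 9\right)^{2} = \left(2 \cdot 3 \left(-9\right) + 3\right)^{2} = \left(-54 + 3\right)^{2} = \left(-51\right)^{2} = 2601$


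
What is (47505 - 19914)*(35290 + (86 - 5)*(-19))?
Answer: 931223841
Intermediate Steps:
(47505 - 19914)*(35290 + (86 - 5)*(-19)) = 27591*(35290 + 81*(-19)) = 27591*(35290 - 1539) = 27591*33751 = 931223841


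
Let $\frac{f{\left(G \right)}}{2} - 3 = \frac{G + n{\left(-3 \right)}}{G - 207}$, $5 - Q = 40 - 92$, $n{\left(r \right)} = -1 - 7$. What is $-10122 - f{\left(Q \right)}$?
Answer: $- \frac{759551}{75} \approx -10127.0$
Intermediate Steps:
$n{\left(r \right)} = -8$ ($n{\left(r \right)} = -1 - 7 = -8$)
$Q = 57$ ($Q = 5 - \left(40 - 92\right) = 5 - -52 = 5 + 52 = 57$)
$f{\left(G \right)} = 6 + \frac{2 \left(-8 + G\right)}{-207 + G}$ ($f{\left(G \right)} = 6 + 2 \frac{G - 8}{G - 207} = 6 + 2 \frac{-8 + G}{-207 + G} = 6 + \frac{2 \left(-8 + G\right)}{-207 + G}$)
$-10122 - f{\left(Q \right)} = -10122 - \frac{2 \left(-629 + 4 \cdot 57\right)}{-207 + 57} = -10122 - \frac{2 \left(-629 + 228\right)}{-150} = -10122 - 2 \left(- \frac{1}{150}\right) \left(-401\right) = -10122 - \frac{401}{75} = - \frac{759551}{75}$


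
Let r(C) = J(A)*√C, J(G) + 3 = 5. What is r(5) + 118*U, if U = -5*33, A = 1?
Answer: -19470 + 2*√5 ≈ -19466.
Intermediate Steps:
U = -165
J(G) = 2 (J(G) = -3 + 5 = 2)
r(C) = 2*√C
r(5) + 118*U = 2*√5 + 118*(-165) = 2*√5 - 19470 = -19470 + 2*√5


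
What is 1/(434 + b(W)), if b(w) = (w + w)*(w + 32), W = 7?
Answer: 1/980 ≈ 0.0010204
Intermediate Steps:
b(w) = 2*w*(32 + w) (b(w) = (2*w)*(32 + w) = 2*w*(32 + w))
1/(434 + b(W)) = 1/(434 + 2*7*(32 + 7)) = 1/(434 + 2*7*39) = 1/(434 + 546) = 1/980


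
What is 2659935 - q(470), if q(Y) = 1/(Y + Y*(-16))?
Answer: 18752541751/7050 ≈ 2.6599e+6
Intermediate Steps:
q(Y) = -1/(15*Y) (q(Y) = 1/(Y - 16*Y) = 1/(-15*Y) = -1/(15*Y))
2659935 - q(470) = 2659935 - (-1)/(15*470) = 2659935 - 1*(-1/7050) = 2659935 + 1/7050 = 18752541751/7050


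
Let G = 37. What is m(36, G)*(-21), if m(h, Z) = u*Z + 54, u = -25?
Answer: 18291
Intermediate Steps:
m(h, Z) = 54 - 25*Z (m(h, Z) = -25*Z + 54 = 54 - 25*Z)
m(36, G)*(-21) = (54 - 25*37)*(-21) = (54 - 925)*(-21) = -871*(-21) = 18291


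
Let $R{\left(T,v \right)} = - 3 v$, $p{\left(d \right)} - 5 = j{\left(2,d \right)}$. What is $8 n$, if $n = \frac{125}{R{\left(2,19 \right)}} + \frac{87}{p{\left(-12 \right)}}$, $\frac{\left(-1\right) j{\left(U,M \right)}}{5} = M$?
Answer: $- \frac{25328}{3705} \approx -6.8362$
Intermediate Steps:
$j{\left(U,M \right)} = - 5 M$
$p{\left(d \right)} = 5 - 5 d$
$n = - \frac{3166}{3705}$ ($n = \frac{125}{\left(-3\right) 19} + \frac{87}{5 - -60} = \frac{125}{-57} + \frac{87}{5 + 60} = 125 \left(- \frac{1}{57}\right) + \frac{87}{65} = - \frac{125}{57} + 87 \cdot \frac{1}{65} = - \frac{125}{57} + \frac{87}{65} = - \frac{3166}{3705} \approx -0.85452$)
$8 n = 8 \left(- \frac{3166}{3705}\right) = - \frac{25328}{3705}$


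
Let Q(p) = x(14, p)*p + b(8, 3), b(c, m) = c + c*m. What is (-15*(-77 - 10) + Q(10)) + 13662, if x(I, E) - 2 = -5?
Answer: 14969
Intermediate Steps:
x(I, E) = -3 (x(I, E) = 2 - 5 = -3)
Q(p) = 32 - 3*p (Q(p) = -3*p + 8*(1 + 3) = -3*p + 8*4 = -3*p + 32 = 32 - 3*p)
(-15*(-77 - 10) + Q(10)) + 13662 = (-15*(-77 - 10) + (32 - 3*10)) + 13662 = (-15*(-87) + (32 - 30)) + 13662 = (1305 + 2) + 13662 = 1307 + 13662 = 14969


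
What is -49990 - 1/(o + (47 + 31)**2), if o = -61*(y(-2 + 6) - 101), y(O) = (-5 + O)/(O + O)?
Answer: -4900069798/98021 ≈ -49990.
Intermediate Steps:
y(O) = (-5 + O)/(2*O) (y(O) = (-5 + O)/((2*O)) = (-5 + O)*(1/(2*O)) = (-5 + O)/(2*O))
o = 49349/8 (o = -61*((-5 + (-2 + 6))/(2*(-2 + 6)) - 101) = -61*((1/2)*(-5 + 4)/4 - 101) = -61*((1/2)*(1/4)*(-1) - 101) = -61*(-1/8 - 101) = -61*(-809/8) = 49349/8 ≈ 6168.6)
-49990 - 1/(o + (47 + 31)**2) = -49990 - 1/(49349/8 + (47 + 31)**2) = -49990 - 1/(49349/8 + 78**2) = -49990 - 1/(49349/8 + 6084) = -49990 - 1/98021/8 = -49990 - 1*8/98021 = -49990 - 8/98021 = -4900069798/98021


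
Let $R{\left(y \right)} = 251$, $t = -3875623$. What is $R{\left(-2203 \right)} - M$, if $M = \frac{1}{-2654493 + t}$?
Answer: $\frac{1639059117}{6530116} \approx 251.0$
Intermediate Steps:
$M = - \frac{1}{6530116}$ ($M = \frac{1}{-2654493 - 3875623} = \frac{1}{-6530116} = - \frac{1}{6530116} \approx -1.5314 \cdot 10^{-7}$)
$R{\left(-2203 \right)} - M = 251 - - \frac{1}{6530116} = 251 + \frac{1}{6530116} = \frac{1639059117}{6530116}$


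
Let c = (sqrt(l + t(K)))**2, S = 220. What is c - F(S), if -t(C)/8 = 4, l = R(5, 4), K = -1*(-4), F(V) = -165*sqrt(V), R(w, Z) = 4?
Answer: -28 + 330*sqrt(55) ≈ 2419.3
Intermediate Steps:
K = 4
l = 4
t(C) = -32 (t(C) = -8*4 = -32)
c = -28 (c = (sqrt(4 - 32))**2 = (sqrt(-28))**2 = (2*I*sqrt(7))**2 = -28)
c - F(S) = -28 - (-165)*sqrt(220) = -28 - (-165)*2*sqrt(55) = -28 - (-330)*sqrt(55) = -28 + 330*sqrt(55)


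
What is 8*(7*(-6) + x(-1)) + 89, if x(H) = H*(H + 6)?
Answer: -287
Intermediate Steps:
x(H) = H*(6 + H)
8*(7*(-6) + x(-1)) + 89 = 8*(7*(-6) - (6 - 1)) + 89 = 8*(-42 - 1*5) + 89 = 8*(-42 - 5) + 89 = 8*(-47) + 89 = -376 + 89 = -287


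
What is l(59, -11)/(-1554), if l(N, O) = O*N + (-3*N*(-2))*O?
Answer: 649/222 ≈ 2.9234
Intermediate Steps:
l(N, O) = 7*N*O (l(N, O) = N*O + (6*N)*O = N*O + 6*N*O = 7*N*O)
l(59, -11)/(-1554) = (7*59*(-11))/(-1554) = -4543*(-1/1554) = 649/222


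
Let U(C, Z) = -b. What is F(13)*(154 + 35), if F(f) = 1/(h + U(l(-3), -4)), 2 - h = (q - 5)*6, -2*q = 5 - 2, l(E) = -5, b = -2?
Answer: 189/43 ≈ 4.3953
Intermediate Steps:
q = -3/2 (q = -(5 - 2)/2 = -½*3 = -3/2 ≈ -1.5000)
U(C, Z) = 2 (U(C, Z) = -1*(-2) = 2)
h = 41 (h = 2 - (-3/2 - 5)*6 = 2 - (-13)*6/2 = 2 - 1*(-39) = 2 + 39 = 41)
F(f) = 1/43 (F(f) = 1/(41 + 2) = 1/43)
F(13)*(154 + 35) = (154 + 35)/43 = (1/43)*189 = 189/43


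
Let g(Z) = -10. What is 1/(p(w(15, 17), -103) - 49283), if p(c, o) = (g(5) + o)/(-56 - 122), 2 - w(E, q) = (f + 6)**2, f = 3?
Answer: -178/8772261 ≈ -2.0291e-5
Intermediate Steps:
w(E, q) = -79 (w(E, q) = 2 - (3 + 6)**2 = 2 - 1*9**2 = 2 - 1*81 = 2 - 81 = -79)
p(c, o) = 5/89 - o/178 (p(c, o) = (-10 + o)/(-56 - 122) = (-10 + o)/(-178) = (-10 + o)*(-1/178) = 5/89 - o/178)
1/(p(w(15, 17), -103) - 49283) = 1/((5/89 - 1/178*(-103)) - 49283) = 1/((5/89 + 103/178) - 49283) = 1/(113/178 - 49283) = 1/(-8772261/178) = -178/8772261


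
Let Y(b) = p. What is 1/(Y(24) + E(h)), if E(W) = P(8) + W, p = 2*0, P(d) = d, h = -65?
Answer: -1/57 ≈ -0.017544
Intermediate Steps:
p = 0
Y(b) = 0
E(W) = 8 + W
1/(Y(24) + E(h)) = 1/(0 + (8 - 65)) = 1/(0 - 57) = 1/(-57) = -1/57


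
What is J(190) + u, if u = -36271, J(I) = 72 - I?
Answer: -36389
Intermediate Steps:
J(190) + u = (72 - 1*190) - 36271 = (72 - 190) - 36271 = -118 - 36271 = -36389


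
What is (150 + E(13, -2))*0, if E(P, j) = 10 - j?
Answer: 0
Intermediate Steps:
(150 + E(13, -2))*0 = (150 + (10 - 1*(-2)))*0 = (150 + (10 + 2))*0 = (150 + 12)*0 = 162*0 = 0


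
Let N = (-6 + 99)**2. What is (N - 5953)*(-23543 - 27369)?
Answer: -137258752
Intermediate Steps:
N = 8649 (N = 93**2 = 8649)
(N - 5953)*(-23543 - 27369) = (8649 - 5953)*(-23543 - 27369) = 2696*(-50912) = -137258752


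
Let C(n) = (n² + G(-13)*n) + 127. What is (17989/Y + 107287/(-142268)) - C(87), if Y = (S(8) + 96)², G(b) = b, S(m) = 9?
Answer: -1470836705089/224072100 ≈ -6564.1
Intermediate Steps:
C(n) = 127 + n² - 13*n (C(n) = (n² - 13*n) + 127 = 127 + n² - 13*n)
Y = 11025 (Y = (9 + 96)² = 105² = 11025)
(17989/Y + 107287/(-142268)) - C(87) = (17989/11025 + 107287/(-142268)) - (127 + 87² - 13*87) = (17989*(1/11025) + 107287*(-1/142268)) - (127 + 7569 - 1131) = (17989/11025 - 107287/142268) - 1*6565 = 196631411/224072100 - 6565 = -1470836705089/224072100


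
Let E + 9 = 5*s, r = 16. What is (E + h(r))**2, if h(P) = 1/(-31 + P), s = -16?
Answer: 1784896/225 ≈ 7932.9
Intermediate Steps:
E = -89 (E = -9 + 5*(-16) = -9 - 80 = -89)
(E + h(r))**2 = (-89 + 1/(-31 + 16))**2 = (-89 + 1/(-15))**2 = (-89 - 1/15)**2 = (-1336/15)**2 = 1784896/225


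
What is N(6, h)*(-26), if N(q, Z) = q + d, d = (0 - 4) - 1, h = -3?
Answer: -26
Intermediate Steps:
d = -5 (d = -4 - 1 = -5)
N(q, Z) = -5 + q (N(q, Z) = q - 5 = -5 + q)
N(6, h)*(-26) = (-5 + 6)*(-26) = 1*(-26) = -26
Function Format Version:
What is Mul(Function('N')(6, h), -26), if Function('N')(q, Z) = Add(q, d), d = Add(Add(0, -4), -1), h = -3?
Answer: -26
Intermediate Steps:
d = -5 (d = Add(-4, -1) = -5)
Function('N')(q, Z) = Add(-5, q) (Function('N')(q, Z) = Add(q, -5) = Add(-5, q))
Mul(Function('N')(6, h), -26) = Mul(Add(-5, 6), -26) = Mul(1, -26) = -26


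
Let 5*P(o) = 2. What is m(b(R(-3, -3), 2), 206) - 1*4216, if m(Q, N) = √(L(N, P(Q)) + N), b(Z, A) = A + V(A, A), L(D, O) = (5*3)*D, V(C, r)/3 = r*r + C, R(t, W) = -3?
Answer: -4216 + 4*√206 ≈ -4158.6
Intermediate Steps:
V(C, r) = 3*C + 3*r² (V(C, r) = 3*(r*r + C) = 3*(r² + C) = 3*(C + r²) = 3*C + 3*r²)
P(o) = ⅖ (P(o) = (⅕)*2 = ⅖)
L(D, O) = 15*D
b(Z, A) = 3*A² + 4*A (b(Z, A) = A + (3*A + 3*A²) = 3*A² + 4*A)
m(Q, N) = 4*√N (m(Q, N) = √(15*N + N) = √(16*N) = 4*√N)
m(b(R(-3, -3), 2), 206) - 1*4216 = 4*√206 - 1*4216 = 4*√206 - 4216 = -4216 + 4*√206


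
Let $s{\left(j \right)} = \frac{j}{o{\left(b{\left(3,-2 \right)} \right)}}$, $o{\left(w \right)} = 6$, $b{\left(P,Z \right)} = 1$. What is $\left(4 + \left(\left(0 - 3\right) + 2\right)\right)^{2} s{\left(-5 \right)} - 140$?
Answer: $- \frac{295}{2} \approx -147.5$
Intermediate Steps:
$s{\left(j \right)} = \frac{j}{6}$
$\left(4 + \left(\left(0 - 3\right) + 2\right)\right)^{2} s{\left(-5 \right)} - 140 = \left(4 + \left(\left(0 - 3\right) + 2\right)\right)^{2} \cdot \frac{1}{6} \left(-5\right) - 140 = \left(4 + \left(-3 + 2\right)\right)^{2} \left(- \frac{5}{6}\right) - 140 = \left(4 - 1\right)^{2} \left(- \frac{5}{6}\right) - 140 = 3^{2} \left(- \frac{5}{6}\right) - 140 = 9 \left(- \frac{5}{6}\right) - 140 = - \frac{15}{2} - 140 = - \frac{295}{2}$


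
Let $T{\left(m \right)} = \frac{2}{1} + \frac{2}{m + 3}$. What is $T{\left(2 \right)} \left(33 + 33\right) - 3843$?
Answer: $- \frac{18423}{5} \approx -3684.6$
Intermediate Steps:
$T{\left(m \right)} = 2 + \frac{2}{3 + m}$ ($T{\left(m \right)} = 2 \cdot 1 + \frac{2}{3 + m} = 2 + \frac{2}{3 + m}$)
$T{\left(2 \right)} \left(33 + 33\right) - 3843 = \frac{2 \left(4 + 2\right)}{3 + 2} \left(33 + 33\right) - 3843 = 2 \cdot \frac{1}{5} \cdot 6 \cdot 66 - 3843 = \frac{12}{5} \cdot 66 - 3843 = \frac{792}{5} - 3843 = - \frac{18423}{5}$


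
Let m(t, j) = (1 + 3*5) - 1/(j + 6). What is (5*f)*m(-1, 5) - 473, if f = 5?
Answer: -828/11 ≈ -75.273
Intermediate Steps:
m(t, j) = 16 - 1/(6 + j) (m(t, j) = (1 + 15) - 1/(6 + j) = 16 - 1/(6 + j))
(5*f)*m(-1, 5) - 473 = (5*5)*((95 + 16*5)/(6 + 5)) - 473 = 25*((95 + 80)/11) - 473 = 25*((1/11)*175) - 473 = 25*(175/11) - 473 = 4375/11 - 473 = -828/11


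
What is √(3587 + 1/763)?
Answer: 3*√232026774/763 ≈ 59.892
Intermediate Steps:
√(3587 + 1/763) = √(2736882/763) = 3*√232026774/763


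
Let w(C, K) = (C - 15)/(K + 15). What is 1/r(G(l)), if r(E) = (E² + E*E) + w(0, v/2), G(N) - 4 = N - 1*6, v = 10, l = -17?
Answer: 4/2885 ≈ 0.0013865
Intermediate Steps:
G(N) = -2 + N (G(N) = 4 + (N - 1*6) = 4 + (N - 6) = 4 + (-6 + N) = -2 + N)
w(C, K) = (-15 + C)/(15 + K)
r(E) = -¾ + 2*E² (r(E) = (E² + E*E) + (-15 + 0)/(15 + 10/2) = (E² + E²) - 15/(15 + 10*(½)) = 2*E² - 15/(15 + 5) = 2*E² - 15/20 = 2*E² + (1/20)*(-15) = 2*E² - ¾ = -¾ + 2*E²)
1/r(G(l)) = 1/(-¾ + 2*(-2 - 17)²) = 1/(-¾ + 2*(-19)²) = 1/(-¾ + 2*361) = 1/(-¾ + 722) = 1/(2885/4) = 4/2885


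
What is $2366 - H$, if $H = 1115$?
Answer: $1251$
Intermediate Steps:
$2366 - H = 2366 - 1115 = 1251$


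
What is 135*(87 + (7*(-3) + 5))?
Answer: 9585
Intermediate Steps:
135*(87 + (7*(-3) + 5)) = 135*(87 + (-21 + 5)) = 135*(87 - 16) = 135*71 = 9585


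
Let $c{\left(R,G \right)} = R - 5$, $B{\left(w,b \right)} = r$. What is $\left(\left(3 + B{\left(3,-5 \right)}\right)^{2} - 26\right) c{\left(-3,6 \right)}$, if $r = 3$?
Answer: $-80$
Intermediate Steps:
$B{\left(w,b \right)} = 3$
$c{\left(R,G \right)} = -5 + R$ ($c{\left(R,G \right)} = R - 5 = -5 + R$)
$\left(\left(3 + B{\left(3,-5 \right)}\right)^{2} - 26\right) c{\left(-3,6 \right)} = \left(\left(3 + 3\right)^{2} - 26\right) \left(-5 - 3\right) = \left(6^{2} - 26\right) \left(-8\right) = \left(36 - 26\right) \left(-8\right) = 10 \left(-8\right) = -80$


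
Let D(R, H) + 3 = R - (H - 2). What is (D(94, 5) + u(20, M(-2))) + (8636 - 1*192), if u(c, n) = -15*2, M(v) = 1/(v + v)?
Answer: 8502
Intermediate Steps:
D(R, H) = -1 + R - H (D(R, H) = -3 + (R - (H - 2)) = -3 + (R - (-2 + H)) = -3 + (R + (2 - H)) = -3 + (2 + R - H) = -1 + R - H)
M(v) = 1/(2*v)
u(c, n) = -30
(D(94, 5) + u(20, M(-2))) + (8636 - 1*192) = ((-1 + 94 - 1*5) - 30) + (8636 - 1*192) = ((-1 + 94 - 5) - 30) + (8636 - 192) = (88 - 30) + 8444 = 58 + 8444 = 8502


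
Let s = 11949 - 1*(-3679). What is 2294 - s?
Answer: -13334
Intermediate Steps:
s = 15628 (s = 11949 + 3679 = 15628)
2294 - s = 2294 - 1*15628 = 2294 - 15628 = -13334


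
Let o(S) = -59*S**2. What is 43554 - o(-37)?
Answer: 124325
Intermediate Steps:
43554 - o(-37) = 43554 - (-59)*(-37)**2 = 43554 - (-59)*1369 = 43554 - 1*(-80771) = 43554 + 80771 = 124325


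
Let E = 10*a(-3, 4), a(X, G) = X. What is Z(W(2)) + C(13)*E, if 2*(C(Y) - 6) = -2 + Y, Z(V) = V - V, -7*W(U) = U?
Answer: -345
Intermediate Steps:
E = -30 (E = 10*(-3) = -30)
W(U) = -U/7
Z(V) = 0
C(Y) = 5 + Y/2 (C(Y) = 6 + (-2 + Y)/2 = 6 + (-1 + Y/2) = 5 + Y/2)
Z(W(2)) + C(13)*E = 0 + (5 + (1/2)*13)*(-30) = 0 + (5 + 13/2)*(-30) = 0 + (23/2)*(-30) = 0 - 345 = -345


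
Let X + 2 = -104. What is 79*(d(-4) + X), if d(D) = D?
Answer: -8690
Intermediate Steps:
X = -106 (X = -2 - 104 = -106)
79*(d(-4) + X) = 79*(-4 - 106) = 79*(-110) = -8690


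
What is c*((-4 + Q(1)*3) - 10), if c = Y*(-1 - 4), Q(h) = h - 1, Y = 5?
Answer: 350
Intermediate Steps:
Q(h) = -1 + h
c = -25 (c = 5*(-1 - 4) = 5*(-5) = -25)
c*((-4 + Q(1)*3) - 10) = -25*((-4 + (-1 + 1)*3) - 10) = -25*((-4 + 0*3) - 10) = -25*((-4 + 0) - 10) = -25*(-4 - 10) = -25*(-14) = 350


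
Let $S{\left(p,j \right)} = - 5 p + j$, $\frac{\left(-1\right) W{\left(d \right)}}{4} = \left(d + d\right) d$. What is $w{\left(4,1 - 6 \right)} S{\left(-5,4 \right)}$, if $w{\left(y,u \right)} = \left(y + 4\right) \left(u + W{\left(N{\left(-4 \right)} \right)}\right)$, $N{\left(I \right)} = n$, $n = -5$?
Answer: $-47560$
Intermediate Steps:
$N{\left(I \right)} = -5$
$W{\left(d \right)} = - 8 d^{2}$ ($W{\left(d \right)} = - 4 \left(d + d\right) d = - 4 \cdot 2 d d = - 4 \cdot 2 d^{2} = - 8 d^{2}$)
$w{\left(y,u \right)} = \left(-200 + u\right) \left(4 + y\right)$ ($w{\left(y,u \right)} = \left(y + 4\right) \left(u - 8 \left(-5\right)^{2}\right) = \left(4 + y\right) \left(u - 200\right) = \left(4 + y\right) \left(-200 + u\right) = \left(-200 + u\right) \left(4 + y\right)$)
$S{\left(p,j \right)} = j - 5 p$
$w{\left(4,1 - 6 \right)} S{\left(-5,4 \right)} = \left(-800 - 800 + 4 \left(1 - 6\right) + \left(1 - 6\right) 4\right) \left(4 - -25\right) = \left(-800 - 800 + 4 \left(1 - 6\right) + \left(1 - 6\right) 4\right) \left(4 + 25\right) = \left(-800 - 800 + 4 \left(-5\right) - 20\right) 29 = \left(-800 - 800 - 20 - 20\right) 29 = \left(-1640\right) 29 = -47560$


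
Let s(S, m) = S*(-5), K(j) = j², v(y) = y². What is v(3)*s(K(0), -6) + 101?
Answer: 101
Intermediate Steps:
s(S, m) = -5*S
v(3)*s(K(0), -6) + 101 = 3²*(-5*0²) + 101 = 9*(-5*0) + 101 = 9*0 + 101 = 0 + 101 = 101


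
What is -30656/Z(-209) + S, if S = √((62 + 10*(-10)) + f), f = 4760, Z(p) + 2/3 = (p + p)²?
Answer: -45984/262085 + √4722 ≈ 68.541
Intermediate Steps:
Z(p) = -⅔ + 4*p² (Z(p) = -⅔ + (p + p)² = -⅔ + (2*p)² = -⅔ + 4*p²)
S = √4722 (S = √((62 + 10*(-10)) + 4760) = √((62 - 100) + 4760) = √(-38 + 4760) = √4722 ≈ 68.717)
-30656/Z(-209) + S = -30656/(-⅔ + 4*(-209)²) + √4722 = -30656/(-⅔ + 4*43681) + √4722 = -30656/(-⅔ + 174724) + √4722 = -30656/524170/3 + √4722 = -30656*3/524170 + √4722 = -45984/262085 + √4722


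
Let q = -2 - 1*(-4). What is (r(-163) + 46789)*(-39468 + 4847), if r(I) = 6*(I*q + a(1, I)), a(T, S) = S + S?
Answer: -1484444617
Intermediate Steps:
q = 2 (q = -2 + 4 = 2)
a(T, S) = 2*S
r(I) = 24*I (r(I) = 6*(I*2 + 2*I) = 6*(2*I + 2*I) = 6*(4*I) = 24*I)
(r(-163) + 46789)*(-39468 + 4847) = (24*(-163) + 46789)*(-39468 + 4847) = (-3912 + 46789)*(-34621) = 42877*(-34621) = -1484444617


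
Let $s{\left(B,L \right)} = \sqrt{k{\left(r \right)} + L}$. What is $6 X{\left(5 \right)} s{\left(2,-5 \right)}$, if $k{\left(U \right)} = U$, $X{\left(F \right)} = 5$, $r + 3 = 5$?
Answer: $30 i \sqrt{3} \approx 51.962 i$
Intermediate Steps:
$r = 2$ ($r = -3 + 5 = 2$)
$s{\left(B,L \right)} = \sqrt{2 + L}$
$6 X{\left(5 \right)} s{\left(2,-5 \right)} = 6 \cdot 5 \sqrt{2 - 5} = 30 \sqrt{-3} = 30 i \sqrt{3}$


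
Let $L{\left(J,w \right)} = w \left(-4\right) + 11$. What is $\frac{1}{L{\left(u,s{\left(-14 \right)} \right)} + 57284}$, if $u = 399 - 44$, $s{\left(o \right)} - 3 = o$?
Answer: $\frac{1}{57339} \approx 1.744 \cdot 10^{-5}$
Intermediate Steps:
$s{\left(o \right)} = 3 + o$
$u = 355$ ($u = 399 - 44 = 355$)
$L{\left(J,w \right)} = 11 - 4 w$ ($L{\left(J,w \right)} = - 4 w + 11 = 11 - 4 w$)
$\frac{1}{L{\left(u,s{\left(-14 \right)} \right)} + 57284} = \frac{1}{\left(11 - 4 \left(3 - 14\right)\right) + 57284} = \frac{1}{\left(11 - -44\right) + 57284} = \frac{1}{\left(11 + 44\right) + 57284} = \frac{1}{55 + 57284} = \frac{1}{57339}$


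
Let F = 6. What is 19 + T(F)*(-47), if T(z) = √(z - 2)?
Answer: -75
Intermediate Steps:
T(z) = √(-2 + z)
19 + T(F)*(-47) = 19 + √(-2 + 6)*(-47) = 19 + √4*(-47) = 19 + 2*(-47) = 19 - 94 = -75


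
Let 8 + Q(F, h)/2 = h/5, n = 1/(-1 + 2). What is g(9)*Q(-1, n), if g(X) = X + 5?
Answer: -1092/5 ≈ -218.40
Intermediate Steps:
g(X) = 5 + X
n = 1 (n = 1/1 = 1)
Q(F, h) = -16 + 2*h/5 (Q(F, h) = -16 + 2*(h/5) = -16 + 2*h/5)
g(9)*Q(-1, n) = (5 + 9)*(-16 + (⅖)*1) = 14*(-16 + ⅖) = 14*(-78/5) = -1092/5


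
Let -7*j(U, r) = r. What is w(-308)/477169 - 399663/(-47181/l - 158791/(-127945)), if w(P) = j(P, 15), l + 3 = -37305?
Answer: -303438160793918100135/1902432668792579 ≈ -1.5950e+5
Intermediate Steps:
l = -37308 (l = -3 - 37305 = -37308)
j(U, r) = -r/7
w(P) = -15/7 (w(P) = -1/7*15 = -15/7)
w(-308)/477169 - 399663/(-47181/l - 158791/(-127945)) = -15/7/477169 - 399663/(-47181/(-37308) - 158791/(-127945)) = -15/7*1/477169 - 399663/(-47181*(-1/37308) - 158791*(-1/127945)) = -15/3340183 - 399663/(15727/12436 + 158791/127945) = -15/3340183 - 399663/3986915891/1591124020 = -15/3340183 - 399663*1591124020/3986915891 = -15/3340183 - 635913399205260/3986915891 = -303438160793918100135/1902432668792579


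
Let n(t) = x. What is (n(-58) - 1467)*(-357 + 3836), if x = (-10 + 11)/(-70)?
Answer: -51037427/10 ≈ -5.1037e+6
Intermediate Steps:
x = -1/70 (x = 1*(-1/70) = -1/70 ≈ -0.014286)
n(t) = -1/70
(n(-58) - 1467)*(-357 + 3836) = (-1/70 - 1467)*(-357 + 3836) = -102691/70*3479 = -51037427/10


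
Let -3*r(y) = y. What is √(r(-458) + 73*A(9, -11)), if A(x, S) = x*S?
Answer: I*√63669/3 ≈ 84.109*I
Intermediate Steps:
r(y) = -y/3
A(x, S) = S*x
√(r(-458) + 73*A(9, -11)) = √(-⅓*(-458) + 73*(-11*9)) = √(458/3 + 73*(-99)) = √(458/3 - 7227) = √(-21223/3) = I*√63669/3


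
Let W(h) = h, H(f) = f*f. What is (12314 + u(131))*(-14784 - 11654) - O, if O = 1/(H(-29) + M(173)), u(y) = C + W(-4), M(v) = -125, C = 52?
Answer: -234007814097/716 ≈ -3.2683e+8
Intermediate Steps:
H(f) = f**2
u(y) = 48 (u(y) = 52 - 4 = 48)
O = 1/716 (O = 1/((-29)**2 - 125) = 1/(841 - 125) = 1/716 ≈ 0.0013966)
(12314 + u(131))*(-14784 - 11654) - O = (12314 + 48)*(-14784 - 11654) - 1*1/716 = 12362*(-26438) - 1/716 = -326826556 - 1/716 = -234007814097/716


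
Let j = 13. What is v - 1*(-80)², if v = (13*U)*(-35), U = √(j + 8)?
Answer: -6400 - 455*√21 ≈ -8485.1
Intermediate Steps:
U = √21 (U = √(13 + 8) = √21 ≈ 4.5826)
v = -455*√21 (v = (13*√21)*(-35) = -455*√21 ≈ -2085.1)
v - 1*(-80)² = -455*√21 - 1*(-80)² = -455*√21 - 1*6400 = -455*√21 - 6400 = -6400 - 455*√21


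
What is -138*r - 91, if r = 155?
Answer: -21481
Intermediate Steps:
-138*r - 91 = -138*155 - 91 = -21390 - 91 = -21481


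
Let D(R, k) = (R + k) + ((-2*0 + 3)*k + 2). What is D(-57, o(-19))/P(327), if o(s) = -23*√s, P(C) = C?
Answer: -55/327 - 92*I*√19/327 ≈ -0.1682 - 1.2264*I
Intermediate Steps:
D(R, k) = 2 + R + 4*k (D(R, k) = (R + k) + ((0 + 3)*k + 2) = (R + k) + (3*k + 2) = (R + k) + (2 + 3*k) = 2 + R + 4*k)
D(-57, o(-19))/P(327) = (2 - 57 + 4*(-23*I*√19))/327 = (2 - 57 + 4*(-23*I*√19))*(1/327) = (2 - 57 - 92*I*√19)*(1/327) = (-55 - 92*I*√19)*(1/327) = -55/327 - 92*I*√19/327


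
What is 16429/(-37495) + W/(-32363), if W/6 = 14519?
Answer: -3798031157/1213450685 ≈ -3.1299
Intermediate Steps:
W = 87114 (W = 6*14519 = 87114)
16429/(-37495) + W/(-32363) = 16429/(-37495) + 87114/(-32363) = 16429*(-1/37495) + 87114*(-1/32363) = -16429/37495 - 87114/32363 = -3798031157/1213450685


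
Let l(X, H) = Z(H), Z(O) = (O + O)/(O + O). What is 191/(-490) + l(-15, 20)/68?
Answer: -6249/16660 ≈ -0.37509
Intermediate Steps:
Z(O) = 1 (Z(O) = (2*O)/((2*O)) = (2*O)*(1/(2*O)) = 1)
l(X, H) = 1
191/(-490) + l(-15, 20)/68 = 191/(-490) + 1/68 = 191*(-1/490) + 1*(1/68) = -191/490 + 1/68 = -6249/16660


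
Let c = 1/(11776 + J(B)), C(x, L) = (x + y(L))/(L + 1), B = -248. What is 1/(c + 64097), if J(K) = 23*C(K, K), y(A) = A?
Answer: 2920080/187168368007 ≈ 1.5601e-5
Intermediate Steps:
C(x, L) = (L + x)/(1 + L) (C(x, L) = (x + L)/(L + 1) = (L + x)/(1 + L))
J(K) = 46*K/(1 + K) (J(K) = 23*((K + K)/(1 + K)) = 23*((2*K)/(1 + K)) = 23*(2*K/(1 + K)) = 46*K/(1 + K))
c = 247/2920080 (c = 1/(11776 + 46*(-248)/(1 - 248)) = 1/(11776 + 46*(-248)/(-247)) = 1/(11776 + 46*(-248)*(-1/247)) = 1/(11776 + 11408/247) = 1/(2920080/247) = 247/2920080 ≈ 8.4587e-5)
1/(c + 64097) = 1/(247/2920080 + 64097) = 1/(187168368007/2920080) = 2920080/187168368007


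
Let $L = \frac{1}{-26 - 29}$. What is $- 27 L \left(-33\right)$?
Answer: $- \frac{81}{5} \approx -16.2$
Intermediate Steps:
$L = - \frac{1}{55}$ ($L = \frac{1}{-55} = - \frac{1}{55} \approx -0.018182$)
$- 27 L \left(-33\right) = \left(-27\right) \left(- \frac{1}{55}\right) \left(-33\right) = \frac{27}{55} \left(-33\right) = - \frac{81}{5}$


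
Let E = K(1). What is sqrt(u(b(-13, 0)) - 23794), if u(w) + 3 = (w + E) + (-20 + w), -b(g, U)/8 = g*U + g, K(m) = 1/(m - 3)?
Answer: I*sqrt(94438)/2 ≈ 153.65*I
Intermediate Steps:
K(m) = 1/(-3 + m)
E = -1/2 (E = 1/(-3 + 1) = 1/(-2) = -1/2 ≈ -0.50000)
b(g, U) = -8*g - 8*U*g (b(g, U) = -8*(g*U + g) = -8*(U*g + g) = -8*(g + U*g) = -8*g - 8*U*g)
u(w) = -47/2 + 2*w (u(w) = -3 + ((w - 1/2) + (-20 + w)) = -3 + ((-1/2 + w) + (-20 + w)) = -3 + (-41/2 + 2*w) = -47/2 + 2*w)
sqrt(u(b(-13, 0)) - 23794) = sqrt((-47/2 + 2*(-8*(-13)*(1 + 0))) - 23794) = sqrt((-47/2 + 2*(-8*(-13)*1)) - 23794) = sqrt((-47/2 + 2*104) - 23794) = sqrt((-47/2 + 208) - 23794) = sqrt(369/2 - 23794) = sqrt(-47219/2) = I*sqrt(94438)/2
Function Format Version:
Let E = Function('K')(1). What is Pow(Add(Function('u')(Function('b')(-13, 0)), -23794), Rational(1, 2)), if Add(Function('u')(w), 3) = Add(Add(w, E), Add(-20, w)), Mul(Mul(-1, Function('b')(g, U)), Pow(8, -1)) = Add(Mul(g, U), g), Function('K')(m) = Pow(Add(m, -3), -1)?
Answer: Mul(Rational(1, 2), I, Pow(94438, Rational(1, 2))) ≈ Mul(153.65, I)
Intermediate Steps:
Function('K')(m) = Pow(Add(-3, m), -1)
E = Rational(-1, 2) (E = Pow(Add(-3, 1), -1) = Pow(-2, -1) = Rational(-1, 2) ≈ -0.50000)
Function('b')(g, U) = Add(Mul(-8, g), Mul(-8, U, g)) (Function('b')(g, U) = Mul(-8, Add(Mul(g, U), g)) = Mul(-8, Add(Mul(U, g), g)) = Mul(-8, Add(g, Mul(U, g))) = Add(Mul(-8, g), Mul(-8, U, g)))
Function('u')(w) = Add(Rational(-47, 2), Mul(2, w)) (Function('u')(w) = Add(-3, Add(Add(w, Rational(-1, 2)), Add(-20, w))) = Add(-3, Add(Add(Rational(-1, 2), w), Add(-20, w))) = Add(-3, Add(Rational(-41, 2), Mul(2, w))) = Add(Rational(-47, 2), Mul(2, w)))
Pow(Add(Function('u')(Function('b')(-13, 0)), -23794), Rational(1, 2)) = Pow(Add(Add(Rational(-47, 2), Mul(2, Mul(-8, -13, Add(1, 0)))), -23794), Rational(1, 2)) = Pow(Add(Add(Rational(-47, 2), Mul(2, Mul(-8, -13, 1))), -23794), Rational(1, 2)) = Pow(Add(Add(Rational(-47, 2), Mul(2, 104)), -23794), Rational(1, 2)) = Pow(Add(Add(Rational(-47, 2), 208), -23794), Rational(1, 2)) = Pow(Add(Rational(369, 2), -23794), Rational(1, 2)) = Pow(Rational(-47219, 2), Rational(1, 2)) = Mul(Rational(1, 2), I, Pow(94438, Rational(1, 2)))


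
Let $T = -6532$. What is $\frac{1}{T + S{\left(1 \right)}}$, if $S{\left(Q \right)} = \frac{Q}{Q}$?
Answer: $- \frac{1}{6531} \approx -0.00015312$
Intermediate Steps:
$S{\left(Q \right)} = 1$
$\frac{1}{T + S{\left(1 \right)}} = \frac{1}{-6532 + 1} = \frac{1}{-6531} = - \frac{1}{6531}$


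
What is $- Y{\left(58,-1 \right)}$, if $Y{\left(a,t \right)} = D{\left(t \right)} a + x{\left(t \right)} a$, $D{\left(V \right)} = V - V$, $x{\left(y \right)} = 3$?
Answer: $-174$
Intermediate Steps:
$D{\left(V \right)} = 0$
$Y{\left(a,t \right)} = 3 a$ ($Y{\left(a,t \right)} = 0 a + 3 a = 0 + 3 a = 3 a$)
$- Y{\left(58,-1 \right)} = - 3 \cdot 58 = \left(-1\right) 174 = -174$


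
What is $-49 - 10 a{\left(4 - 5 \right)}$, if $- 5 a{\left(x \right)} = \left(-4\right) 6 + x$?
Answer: $-99$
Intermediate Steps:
$a{\left(x \right)} = \frac{24}{5} - \frac{x}{5}$ ($a{\left(x \right)} = - \frac{\left(-4\right) 6 + x}{5} = - \frac{-24 + x}{5} = \frac{24}{5} - \frac{x}{5}$)
$-49 - 10 a{\left(4 - 5 \right)} = -49 - 10 \left(\frac{24}{5} - \frac{4 - 5}{5}\right) = -49 - 10 \left(\frac{24}{5} - - \frac{1}{5}\right) = -49 - 10 \left(\frac{24}{5} + \frac{1}{5}\right) = -49 - 50 = -99$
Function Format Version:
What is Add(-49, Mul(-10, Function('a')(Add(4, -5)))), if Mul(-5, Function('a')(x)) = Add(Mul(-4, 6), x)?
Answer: -99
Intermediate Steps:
Function('a')(x) = Add(Rational(24, 5), Mul(Rational(-1, 5), x)) (Function('a')(x) = Mul(Rational(-1, 5), Add(Mul(-4, 6), x)) = Mul(Rational(-1, 5), Add(-24, x)) = Add(Rational(24, 5), Mul(Rational(-1, 5), x)))
Add(-49, Mul(-10, Function('a')(Add(4, -5)))) = Add(-49, Mul(-10, Add(Rational(24, 5), Mul(Rational(-1, 5), Add(4, -5))))) = Add(-49, Mul(-10, Add(Rational(24, 5), Mul(Rational(-1, 5), -1)))) = Add(-49, Mul(-10, Add(Rational(24, 5), Rational(1, 5)))) = Add(-49, Mul(-10, 5)) = Add(-49, -50) = -99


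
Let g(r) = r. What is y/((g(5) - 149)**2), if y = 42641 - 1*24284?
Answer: 6119/6912 ≈ 0.88527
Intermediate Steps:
y = 18357 (y = 42641 - 24284 = 18357)
y/((g(5) - 149)**2) = 18357/((5 - 149)**2) = 18357/((-144)**2) = 18357/20736 = 18357*(1/20736) = 6119/6912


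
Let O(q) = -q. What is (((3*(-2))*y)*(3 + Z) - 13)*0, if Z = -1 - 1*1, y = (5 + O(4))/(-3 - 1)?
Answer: 0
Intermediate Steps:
y = -¼ (y = (5 - 1*4)/(-3 - 1) = (5 - 4)/(-4) = 1*(-¼) = -¼ ≈ -0.25000)
Z = -2 (Z = -1 - 1 = -2)
(((3*(-2))*y)*(3 + Z) - 13)*0 = (((3*(-2))*(-¼))*(3 - 2) - 13)*0 = (-6*(-¼)*1 - 13)*0 = ((3/2)*1 - 13)*0 = (3/2 - 13)*0 = -23/2*0 = 0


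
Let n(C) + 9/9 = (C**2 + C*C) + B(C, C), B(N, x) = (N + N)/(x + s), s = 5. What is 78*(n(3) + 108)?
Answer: 19617/2 ≈ 9808.5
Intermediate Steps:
B(N, x) = 2*N/(5 + x) (B(N, x) = (N + N)/(x + 5) = (2*N)/(5 + x) = 2*N/(5 + x))
n(C) = -1 + 2*C**2 + 2*C/(5 + C) (n(C) = -1 + ((C**2 + C*C) + 2*C/(5 + C)) = -1 + ((C**2 + C**2) + 2*C/(5 + C)) = -1 + (2*C**2 + 2*C/(5 + C)) = -1 + 2*C**2 + 2*C/(5 + C))
78*(n(3) + 108) = 78*((2*3 + (-1 + 2*3**2)*(5 + 3))/(5 + 3) + 108) = 78*((6 + (-1 + 2*9)*8)/8 + 108) = 78*((6 + (-1 + 18)*8)/8 + 108) = 78*((6 + 17*8)/8 + 108) = 78*((6 + 136)/8 + 108) = 78*((1/8)*142 + 108) = 78*(71/4 + 108) = 78*(503/4) = 19617/2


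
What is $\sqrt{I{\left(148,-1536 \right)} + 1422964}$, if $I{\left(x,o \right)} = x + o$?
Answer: $2 \sqrt{355394} \approx 1192.3$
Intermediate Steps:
$I{\left(x,o \right)} = o + x$
$\sqrt{I{\left(148,-1536 \right)} + 1422964} = \sqrt{\left(-1536 + 148\right) + 1422964} = \sqrt{-1388 + 1422964} = \sqrt{1421576} = 2 \sqrt{355394}$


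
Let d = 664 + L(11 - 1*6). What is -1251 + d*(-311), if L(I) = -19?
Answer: -201846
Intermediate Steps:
d = 645 (d = 664 - 19 = 645)
-1251 + d*(-311) = -1251 + 645*(-311) = -1251 - 200595 = -201846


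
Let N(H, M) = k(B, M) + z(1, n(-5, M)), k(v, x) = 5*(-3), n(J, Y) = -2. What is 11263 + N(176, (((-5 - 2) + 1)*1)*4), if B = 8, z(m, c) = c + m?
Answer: 11247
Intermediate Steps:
k(v, x) = -15
N(H, M) = -16 (N(H, M) = -15 + (-2 + 1) = -15 - 1 = -16)
11263 + N(176, (((-5 - 2) + 1)*1)*4) = 11263 - 16 = 11247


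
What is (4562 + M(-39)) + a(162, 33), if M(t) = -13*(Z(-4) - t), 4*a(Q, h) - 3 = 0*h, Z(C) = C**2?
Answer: 15391/4 ≈ 3847.8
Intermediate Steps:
a(Q, h) = 3/4 (a(Q, h) = 3/4 + (0*h)/4 = 3/4 + (1/4)*0 = 3/4 + 0 = 3/4)
M(t) = -208 + 13*t (M(t) = -13*((-4)**2 - t) = -13*(16 - t) = -208 + 13*t)
(4562 + M(-39)) + a(162, 33) = (4562 + (-208 + 13*(-39))) + 3/4 = (4562 + (-208 - 507)) + 3/4 = (4562 - 715) + 3/4 = 3847 + 3/4 = 15391/4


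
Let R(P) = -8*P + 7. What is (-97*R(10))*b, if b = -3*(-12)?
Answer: 254916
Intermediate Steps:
R(P) = 7 - 8*P
b = 36
(-97*R(10))*b = -97*(7 - 8*10)*36 = -97*(7 - 80)*36 = -97*(-73)*36 = 7081*36 = 254916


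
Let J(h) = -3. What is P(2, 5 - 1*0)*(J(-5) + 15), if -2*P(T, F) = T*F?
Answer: -60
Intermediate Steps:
P(T, F) = -F*T/2 (P(T, F) = -T*F/2 = -F*T/2)
P(2, 5 - 1*0)*(J(-5) + 15) = (-½*(5 - 1*0)*2)*(-3 + 15) = -½*(5 + 0)*2*12 = -½*5*2*12 = -5*12 = -60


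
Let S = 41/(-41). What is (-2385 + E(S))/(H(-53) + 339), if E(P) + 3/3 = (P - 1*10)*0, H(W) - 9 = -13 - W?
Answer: -1193/194 ≈ -6.1495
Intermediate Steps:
H(W) = -4 - W (H(W) = 9 + (-13 - W) = -4 - W)
S = -1 (S = 41*(-1/41) = -1)
E(P) = -1 (E(P) = -1 + (P - 1*10)*0 = -1 + (P - 10)*0 = -1 + (-10 + P)*0 = -1 + 0 = -1)
(-2385 + E(S))/(H(-53) + 339) = (-2385 - 1)/((-4 - 1*(-53)) + 339) = -2386/((-4 + 53) + 339) = -2386/(49 + 339) = -2386/388 = -2386*1/388 = -1193/194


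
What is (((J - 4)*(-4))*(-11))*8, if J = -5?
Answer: -3168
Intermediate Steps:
(((J - 4)*(-4))*(-11))*8 = (((-5 - 4)*(-4))*(-11))*8 = (-9*(-4)*(-11))*8 = (36*(-11))*8 = -396*8 = -3168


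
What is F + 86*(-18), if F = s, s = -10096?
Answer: -11644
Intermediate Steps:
F = -10096
F + 86*(-18) = -10096 + 86*(-18) = -10096 - 1548 = -11644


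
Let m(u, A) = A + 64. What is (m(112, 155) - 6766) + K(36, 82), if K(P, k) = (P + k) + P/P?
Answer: -6428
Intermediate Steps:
m(u, A) = 64 + A
K(P, k) = 1 + P + k (K(P, k) = (P + k) + 1 = 1 + P + k)
(m(112, 155) - 6766) + K(36, 82) = ((64 + 155) - 6766) + (1 + 36 + 82) = (219 - 6766) + 119 = -6547 + 119 = -6428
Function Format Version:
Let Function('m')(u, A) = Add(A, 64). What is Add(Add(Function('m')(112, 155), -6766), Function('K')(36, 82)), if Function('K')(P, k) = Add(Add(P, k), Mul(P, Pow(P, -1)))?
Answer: -6428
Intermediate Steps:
Function('m')(u, A) = Add(64, A)
Function('K')(P, k) = Add(1, P, k) (Function('K')(P, k) = Add(Add(P, k), 1) = Add(1, P, k))
Add(Add(Function('m')(112, 155), -6766), Function('K')(36, 82)) = Add(Add(Add(64, 155), -6766), Add(1, 36, 82)) = Add(Add(219, -6766), 119) = Add(-6547, 119) = -6428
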